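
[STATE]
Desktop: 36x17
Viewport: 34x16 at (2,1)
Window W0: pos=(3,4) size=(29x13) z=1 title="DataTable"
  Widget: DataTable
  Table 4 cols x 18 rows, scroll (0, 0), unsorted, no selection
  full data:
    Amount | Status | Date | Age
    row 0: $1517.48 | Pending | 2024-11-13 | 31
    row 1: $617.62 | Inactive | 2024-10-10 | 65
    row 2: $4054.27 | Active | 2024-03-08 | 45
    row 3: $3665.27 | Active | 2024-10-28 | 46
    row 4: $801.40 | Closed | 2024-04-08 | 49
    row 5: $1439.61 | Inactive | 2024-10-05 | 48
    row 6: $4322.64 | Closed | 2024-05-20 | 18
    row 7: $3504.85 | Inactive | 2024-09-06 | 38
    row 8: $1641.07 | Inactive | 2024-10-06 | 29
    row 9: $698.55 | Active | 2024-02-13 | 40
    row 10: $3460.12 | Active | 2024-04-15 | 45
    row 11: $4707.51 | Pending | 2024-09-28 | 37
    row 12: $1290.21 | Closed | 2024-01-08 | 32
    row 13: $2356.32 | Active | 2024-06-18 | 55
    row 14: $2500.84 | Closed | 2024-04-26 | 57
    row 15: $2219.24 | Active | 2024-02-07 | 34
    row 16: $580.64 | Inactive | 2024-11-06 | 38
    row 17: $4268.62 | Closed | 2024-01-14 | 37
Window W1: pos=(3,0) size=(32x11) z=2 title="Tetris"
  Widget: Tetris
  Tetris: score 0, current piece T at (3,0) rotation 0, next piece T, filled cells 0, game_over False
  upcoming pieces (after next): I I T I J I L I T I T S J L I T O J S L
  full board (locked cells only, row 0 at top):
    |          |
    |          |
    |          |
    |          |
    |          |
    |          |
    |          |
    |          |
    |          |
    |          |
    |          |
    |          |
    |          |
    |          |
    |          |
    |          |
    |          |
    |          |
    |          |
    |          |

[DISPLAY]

 ┃ Tetris                       ┃ 
 ┠──────────────────────────────┨ 
 ┃          │Next:              ┃ 
 ┃          │ ▒                 ┃ 
 ┃          │▒▒▒                ┃ 
 ┃          │                   ┃ 
 ┃          │                   ┃ 
 ┃          │                   ┃ 
 ┃          │Score:             ┃ 
 ┗━━━━━━━━━━━━━━━━━━━━━━━━━━━━━━┛ 
 ┃$4054.27│Active  │2024-03-0┃    
 ┃$3665.27│Active  │2024-10-2┃    
 ┃$801.40 │Closed  │2024-04-0┃    
 ┃$1439.61│Inactive│2024-10-0┃    
 ┃$4322.64│Closed  │2024-05-2┃    
 ┗━━━━━━━━━━━━━━━━━━━━━━━━━━━┛    


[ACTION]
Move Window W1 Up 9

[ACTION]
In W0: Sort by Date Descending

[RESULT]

 ┃ Tetris                       ┃ 
 ┠──────────────────────────────┨ 
 ┃          │Next:              ┃ 
 ┃          │ ▒                 ┃ 
 ┃          │▒▒▒                ┃ 
 ┃          │                   ┃ 
 ┃          │                   ┃ 
 ┃          │                   ┃ 
 ┃          │Score:             ┃ 
 ┗━━━━━━━━━━━━━━━━━━━━━━━━━━━━━━┛ 
 ┃$3665.27│Active  │2024-10-2┃    
 ┃$617.62 │Inactive│2024-10-1┃    
 ┃$1641.07│Inactive│2024-10-0┃    
 ┃$1439.61│Inactive│2024-10-0┃    
 ┃$4707.51│Pending │2024-09-2┃    
 ┗━━━━━━━━━━━━━━━━━━━━━━━━━━━┛    


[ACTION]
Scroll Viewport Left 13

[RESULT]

   ┃ Tetris                       
   ┠──────────────────────────────
   ┃          │Next:              
   ┃          │ ▒                 
   ┃          │▒▒▒                
   ┃          │                   
   ┃          │                   
   ┃          │                   
   ┃          │Score:             
   ┗━━━━━━━━━━━━━━━━━━━━━━━━━━━━━━
   ┃$3665.27│Active  │2024-10-2┃  
   ┃$617.62 │Inactive│2024-10-1┃  
   ┃$1641.07│Inactive│2024-10-0┃  
   ┃$1439.61│Inactive│2024-10-0┃  
   ┃$4707.51│Pending │2024-09-2┃  
   ┗━━━━━━━━━━━━━━━━━━━━━━━━━━━┛  


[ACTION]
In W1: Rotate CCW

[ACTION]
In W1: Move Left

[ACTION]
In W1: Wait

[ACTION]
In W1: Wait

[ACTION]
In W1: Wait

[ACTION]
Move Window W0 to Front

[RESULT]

   ┃ Tetris                       
   ┠──────────────────────────────
   ┃          │Next:              
   ┏━━━━━━━━━━━━━━━━━━━━━━━━━━━┓  
   ┃ DataTable                 ┃  
   ┠───────────────────────────┨  
   ┃Amount  │Status  │Date     ┃  
   ┃────────┼────────┼─────────┃  
   ┃$1517.48│Pending │2024-11-1┃  
   ┃$580.64 │Inactive│2024-11-0┃━━
   ┃$3665.27│Active  │2024-10-2┃  
   ┃$617.62 │Inactive│2024-10-1┃  
   ┃$1641.07│Inactive│2024-10-0┃  
   ┃$1439.61│Inactive│2024-10-0┃  
   ┃$4707.51│Pending │2024-09-2┃  
   ┗━━━━━━━━━━━━━━━━━━━━━━━━━━━┛  


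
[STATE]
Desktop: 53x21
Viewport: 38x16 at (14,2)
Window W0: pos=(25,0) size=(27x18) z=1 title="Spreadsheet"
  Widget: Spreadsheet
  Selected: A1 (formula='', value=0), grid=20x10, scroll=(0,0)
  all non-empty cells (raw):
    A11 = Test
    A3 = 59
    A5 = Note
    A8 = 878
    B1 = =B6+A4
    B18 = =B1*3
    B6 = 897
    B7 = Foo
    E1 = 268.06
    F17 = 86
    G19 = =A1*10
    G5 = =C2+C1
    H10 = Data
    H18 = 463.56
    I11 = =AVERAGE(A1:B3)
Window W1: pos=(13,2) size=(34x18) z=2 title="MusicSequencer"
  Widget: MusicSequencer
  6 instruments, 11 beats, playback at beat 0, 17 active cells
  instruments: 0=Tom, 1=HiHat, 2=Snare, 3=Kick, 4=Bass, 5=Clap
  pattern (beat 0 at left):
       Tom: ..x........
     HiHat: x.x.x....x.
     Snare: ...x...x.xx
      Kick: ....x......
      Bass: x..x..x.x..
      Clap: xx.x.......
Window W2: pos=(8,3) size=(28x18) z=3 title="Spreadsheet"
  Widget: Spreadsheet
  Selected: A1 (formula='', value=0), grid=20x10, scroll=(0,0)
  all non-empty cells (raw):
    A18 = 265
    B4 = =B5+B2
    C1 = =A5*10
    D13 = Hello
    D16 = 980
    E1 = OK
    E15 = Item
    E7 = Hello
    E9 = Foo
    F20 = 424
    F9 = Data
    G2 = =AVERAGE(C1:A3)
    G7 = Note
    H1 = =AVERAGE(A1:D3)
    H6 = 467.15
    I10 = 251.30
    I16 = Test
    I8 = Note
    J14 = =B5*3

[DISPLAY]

━━━━━━━━━━━━━━━━━━━━━━━━━━━━━━━━┓────┨
━━━━━━━━━━━━━━━━━━━━━┓          ┃    ┃
adsheet              ┃──────────┨  C ┃
─────────────────────┨          ┃----┃
                     ┃          ┃    ┃
  A       B       C  ┃          ┃    ┃
---------------------┃          ┃    ┃
    [0]       0      ┃          ┃    ┃
      0       0      ┃          ┃    ┃
      0       0      ┃          ┃    ┃
      0       0      ┃          ┃    ┃
      0       0      ┃          ┃    ┃
      0       0      ┃          ┃    ┃
      0       0      ┃          ┃    ┃
      0       0      ┃          ┃    ┃
      0       0      ┃          ┃━━━━┛


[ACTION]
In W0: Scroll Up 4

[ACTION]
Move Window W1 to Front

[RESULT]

━━━━━━━━━━━━━━━━━━━━━━━━━━━━━━━━┓────┨
 MusicSequencer                 ┃    ┃
────────────────────────────────┨  C ┃
      ▼1234567890               ┃----┃
   Tom··█········               ┃    ┃
 HiHat█·█·█····█·               ┃    ┃
 Snare···█···█·██               ┃    ┃
  Kick····█······               ┃    ┃
  Bass█··█··█·█··               ┃    ┃
  Clap██·█·······               ┃    ┃
                                ┃    ┃
                                ┃    ┃
                                ┃    ┃
                                ┃    ┃
                                ┃    ┃
                                ┃━━━━┛


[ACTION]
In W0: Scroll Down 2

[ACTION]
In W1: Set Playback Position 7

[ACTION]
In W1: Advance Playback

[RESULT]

━━━━━━━━━━━━━━━━━━━━━━━━━━━━━━━━┓────┨
 MusicSequencer                 ┃    ┃
────────────────────────────────┨  C ┃
      01234567▼90               ┃----┃
   Tom··█········               ┃    ┃
 HiHat█·█·█····█·               ┃    ┃
 Snare···█···█·██               ┃    ┃
  Kick····█······               ┃    ┃
  Bass█··█··█·█··               ┃    ┃
  Clap██·█·······               ┃    ┃
                                ┃    ┃
                                ┃    ┃
                                ┃    ┃
                                ┃    ┃
                                ┃    ┃
                                ┃━━━━┛


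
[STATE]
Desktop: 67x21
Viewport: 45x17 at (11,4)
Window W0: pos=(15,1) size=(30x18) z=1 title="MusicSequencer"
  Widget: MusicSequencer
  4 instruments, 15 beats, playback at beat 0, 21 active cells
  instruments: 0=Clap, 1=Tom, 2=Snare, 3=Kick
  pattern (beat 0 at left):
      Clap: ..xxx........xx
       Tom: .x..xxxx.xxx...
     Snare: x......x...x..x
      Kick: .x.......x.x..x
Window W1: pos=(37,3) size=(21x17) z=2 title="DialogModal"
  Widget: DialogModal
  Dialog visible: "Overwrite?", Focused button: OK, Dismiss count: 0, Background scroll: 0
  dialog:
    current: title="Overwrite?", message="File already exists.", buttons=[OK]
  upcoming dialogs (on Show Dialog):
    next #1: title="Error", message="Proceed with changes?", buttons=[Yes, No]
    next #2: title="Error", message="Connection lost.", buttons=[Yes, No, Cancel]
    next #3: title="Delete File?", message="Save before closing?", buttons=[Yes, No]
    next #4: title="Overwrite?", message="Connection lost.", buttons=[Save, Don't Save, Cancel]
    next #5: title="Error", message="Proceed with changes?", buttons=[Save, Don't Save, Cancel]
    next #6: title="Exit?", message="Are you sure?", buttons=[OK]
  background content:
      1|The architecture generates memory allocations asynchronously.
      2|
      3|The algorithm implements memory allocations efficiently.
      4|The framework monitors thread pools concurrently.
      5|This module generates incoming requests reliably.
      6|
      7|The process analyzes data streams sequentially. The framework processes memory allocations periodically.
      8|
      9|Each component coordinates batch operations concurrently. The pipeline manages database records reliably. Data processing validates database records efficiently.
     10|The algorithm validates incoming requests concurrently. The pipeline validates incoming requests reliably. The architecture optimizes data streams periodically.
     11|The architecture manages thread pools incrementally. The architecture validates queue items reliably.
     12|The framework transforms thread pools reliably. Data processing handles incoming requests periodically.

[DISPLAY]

    ┃      ▼12345678901234┃ DialogModal      
    ┃  Clap··███········██┠──────────────────
    ┃   Tom·█··████·███···┃The architecture g
    ┃ Snare█······█···█··█┃                  
    ┃  Kick·█·······█·█··█┃The algorithm impl
    ┃                     ┃The framework moni
    ┃                     ┃Th┌─────────────┐a
    ┃                     ┃  │  Overwrite? │ 
    ┃                     ┃Th│File already │z
    ┃                     ┃  │     [OK]    │ 
    ┃                     ┃Ea└─────────────┘o
    ┃                     ┃The algorithm vali
    ┃                     ┃The architecture m
    ┃                     ┃The framework tran
    ┗━━━━━━━━━━━━━━━━━━━━━┃                  
                          ┗━━━━━━━━━━━━━━━━━━
                                             


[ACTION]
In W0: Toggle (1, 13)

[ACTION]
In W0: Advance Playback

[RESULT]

    ┃      0▼2345678901234┃ DialogModal      
    ┃  Clap··███········██┠──────────────────
    ┃   Tom·█··████·███·█·┃The architecture g
    ┃ Snare█······█···█··█┃                  
    ┃  Kick·█·······█·█··█┃The algorithm impl
    ┃                     ┃The framework moni
    ┃                     ┃Th┌─────────────┐a
    ┃                     ┃  │  Overwrite? │ 
    ┃                     ┃Th│File already │z
    ┃                     ┃  │     [OK]    │ 
    ┃                     ┃Ea└─────────────┘o
    ┃                     ┃The algorithm vali
    ┃                     ┃The architecture m
    ┃                     ┃The framework tran
    ┗━━━━━━━━━━━━━━━━━━━━━┃                  
                          ┗━━━━━━━━━━━━━━━━━━
                                             


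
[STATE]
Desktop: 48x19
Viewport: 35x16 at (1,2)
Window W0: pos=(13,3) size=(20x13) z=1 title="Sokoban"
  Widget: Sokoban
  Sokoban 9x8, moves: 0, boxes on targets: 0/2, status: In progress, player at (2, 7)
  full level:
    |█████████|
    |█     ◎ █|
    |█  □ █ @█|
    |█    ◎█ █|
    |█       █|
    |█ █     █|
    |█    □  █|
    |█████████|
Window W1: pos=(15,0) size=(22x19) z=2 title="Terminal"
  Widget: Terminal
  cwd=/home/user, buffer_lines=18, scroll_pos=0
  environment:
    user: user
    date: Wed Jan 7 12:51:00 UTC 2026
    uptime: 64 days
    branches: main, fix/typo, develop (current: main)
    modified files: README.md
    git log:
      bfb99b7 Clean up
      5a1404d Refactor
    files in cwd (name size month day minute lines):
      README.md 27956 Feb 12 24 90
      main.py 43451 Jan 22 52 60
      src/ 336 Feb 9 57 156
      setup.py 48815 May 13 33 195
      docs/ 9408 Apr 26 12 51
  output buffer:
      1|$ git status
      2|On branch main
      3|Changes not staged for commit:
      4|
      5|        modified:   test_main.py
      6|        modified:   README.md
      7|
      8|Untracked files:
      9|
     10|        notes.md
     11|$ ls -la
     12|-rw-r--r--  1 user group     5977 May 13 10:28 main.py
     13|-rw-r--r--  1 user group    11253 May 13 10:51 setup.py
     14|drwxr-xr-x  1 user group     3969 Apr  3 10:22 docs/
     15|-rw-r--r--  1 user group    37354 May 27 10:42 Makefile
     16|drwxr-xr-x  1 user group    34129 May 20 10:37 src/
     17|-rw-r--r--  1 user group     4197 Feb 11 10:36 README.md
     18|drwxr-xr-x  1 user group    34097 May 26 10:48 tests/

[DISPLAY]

              ┠────────────────────
            ┏━┃$ git status        
            ┃ ┃On branch main      
            ┠─┃Changes not staged f
            ┃█┃                    
            ┃█┃        modified:   
            ┃█┃        modified:   
            ┃█┃                    
            ┃█┃Untracked files:    
            ┃█┃                    
            ┃█┃        notes.md    
            ┃█┃$ ls -la            
            ┃M┃-rw-r--r--  1 user g
            ┗━┃-rw-r--r--  1 user g
              ┃drwxr-xr-x  1 user g
              ┃-rw-r--r--  1 user g


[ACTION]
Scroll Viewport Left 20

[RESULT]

               ┠───────────────────
             ┏━┃$ git status       
             ┃ ┃On branch main     
             ┠─┃Changes not staged 
             ┃█┃                   
             ┃█┃        modified:  
             ┃█┃        modified:  
             ┃█┃                   
             ┃█┃Untracked files:   
             ┃█┃                   
             ┃█┃        notes.md   
             ┃█┃$ ls -la           
             ┃M┃-rw-r--r--  1 user 
             ┗━┃-rw-r--r--  1 user 
               ┃drwxr-xr-x  1 user 
               ┃-rw-r--r--  1 user 


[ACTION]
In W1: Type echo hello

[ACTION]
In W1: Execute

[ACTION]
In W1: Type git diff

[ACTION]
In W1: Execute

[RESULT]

               ┠───────────────────
             ┏━┃drwxr-xr-x  1 user 
             ┃ ┃-rw-r--r--  1 user 
             ┠─┃drwxr-xr-x  1 user 
             ┃█┃-rw-r--r--  1 user 
             ┃█┃drwxr-xr-x  1 user 
             ┃█┃$ echo hello       
             ┃█┃hello              
             ┃█┃$ git diff         
             ┃█┃diff --git a/main.p
             ┃█┃--- a/main.py      
             ┃█┃+++ b/main.py      
             ┃M┃@@ -1,3 +1,4 @@    
             ┗━┃+# updated         
               ┃ import sys        
               ┃$ █                


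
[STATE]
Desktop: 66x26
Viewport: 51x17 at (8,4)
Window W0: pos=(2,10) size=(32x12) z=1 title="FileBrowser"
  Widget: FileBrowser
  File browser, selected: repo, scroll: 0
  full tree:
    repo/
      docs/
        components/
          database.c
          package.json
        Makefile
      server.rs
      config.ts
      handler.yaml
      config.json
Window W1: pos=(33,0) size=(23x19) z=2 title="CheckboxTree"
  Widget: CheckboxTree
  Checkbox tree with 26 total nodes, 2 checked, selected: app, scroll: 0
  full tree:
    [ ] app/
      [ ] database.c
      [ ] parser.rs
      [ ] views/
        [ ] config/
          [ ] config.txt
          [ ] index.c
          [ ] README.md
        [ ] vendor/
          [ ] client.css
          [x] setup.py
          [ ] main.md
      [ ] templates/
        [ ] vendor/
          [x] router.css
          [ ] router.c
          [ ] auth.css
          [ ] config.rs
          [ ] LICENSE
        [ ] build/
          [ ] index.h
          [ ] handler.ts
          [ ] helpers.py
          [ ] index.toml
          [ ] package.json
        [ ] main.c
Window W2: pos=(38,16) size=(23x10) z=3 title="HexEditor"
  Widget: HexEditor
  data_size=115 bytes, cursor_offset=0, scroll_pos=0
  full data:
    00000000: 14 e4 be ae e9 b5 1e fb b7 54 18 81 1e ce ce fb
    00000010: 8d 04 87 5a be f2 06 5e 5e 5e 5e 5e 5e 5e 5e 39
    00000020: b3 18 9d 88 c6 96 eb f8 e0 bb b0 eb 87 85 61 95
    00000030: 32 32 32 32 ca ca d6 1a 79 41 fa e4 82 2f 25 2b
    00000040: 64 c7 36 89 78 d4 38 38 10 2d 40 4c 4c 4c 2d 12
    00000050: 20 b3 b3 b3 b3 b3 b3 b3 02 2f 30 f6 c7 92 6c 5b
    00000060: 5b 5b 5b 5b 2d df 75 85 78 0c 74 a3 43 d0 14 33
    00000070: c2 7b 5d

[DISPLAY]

                         ┃   [ ] database.c    ┃   
                         ┃   [ ] parser.rs     ┃   
                         ┃   [-] views/        ┃   
                         ┃     [ ] config/     ┃   
                         ┃       [ ] config.txt┃   
                         ┃       [ ] index.c   ┃   
━━━━━━━━━━━━━━━━━━━━━━━━━┃       [ ] README.md ┃   
Browser                  ┃     [-] vendor/     ┃   
─────────────────────────┃       [ ] client.css┃   
 repo/                   ┃       [x] setup.py  ┃   
+] docs/                 ┃       [ ] main.md   ┃   
erver.rs                 ┃   [-] templates/    ┃   
onfig.ts                 ┃    ┏━━━━━━━━━━━━━━━━━━━━
andler.yaml              ┃    ┃ HexEditor          
onfig.json               ┗━━━━┠────────────────────
                         ┃    ┃00000000  14 e4 be a
                         ┃    ┃00000010  8d 04 87 5


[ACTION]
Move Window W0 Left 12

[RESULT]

                         ┃   [ ] database.c    ┃   
                         ┃   [ ] parser.rs     ┃   
                         ┃   [-] views/        ┃   
                         ┃     [ ] config/     ┃   
                         ┃       [ ] config.txt┃   
                         ┃       [ ] index.c   ┃   
━━━━━━━━━━━━━━━━━━━━━━━┓ ┃       [ ] README.md ┃   
owser                  ┃ ┃     [-] vendor/     ┃   
───────────────────────┨ ┃       [ ] client.css┃   
epo/                   ┃ ┃       [x] setup.py  ┃   
 docs/                 ┃ ┃       [ ] main.md   ┃   
ver.rs                 ┃ ┃   [-] templates/    ┃   
fig.ts                 ┃ ┃    ┏━━━━━━━━━━━━━━━━━━━━
dler.yaml              ┃ ┃    ┃ HexEditor          
fig.json               ┃ ┗━━━━┠────────────────────
                       ┃      ┃00000000  14 e4 be a
                       ┃      ┃00000010  8d 04 87 5


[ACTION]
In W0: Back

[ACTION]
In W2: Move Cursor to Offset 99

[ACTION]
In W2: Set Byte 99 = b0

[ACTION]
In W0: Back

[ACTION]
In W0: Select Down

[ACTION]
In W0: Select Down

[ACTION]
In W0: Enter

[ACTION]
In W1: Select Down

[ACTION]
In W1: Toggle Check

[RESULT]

                         ┃>  [x] database.c    ┃   
                         ┃   [ ] parser.rs     ┃   
                         ┃   [-] views/        ┃   
                         ┃     [ ] config/     ┃   
                         ┃       [ ] config.txt┃   
                         ┃       [ ] index.c   ┃   
━━━━━━━━━━━━━━━━━━━━━━━┓ ┃       [ ] README.md ┃   
owser                  ┃ ┃     [-] vendor/     ┃   
───────────────────────┨ ┃       [ ] client.css┃   
epo/                   ┃ ┃       [x] setup.py  ┃   
 docs/                 ┃ ┃       [ ] main.md   ┃   
ver.rs                 ┃ ┃   [-] templates/    ┃   
fig.ts                 ┃ ┃    ┏━━━━━━━━━━━━━━━━━━━━
dler.yaml              ┃ ┃    ┃ HexEditor          
fig.json               ┃ ┗━━━━┠────────────────────
                       ┃      ┃00000000  14 e4 be a
                       ┃      ┃00000010  8d 04 87 5


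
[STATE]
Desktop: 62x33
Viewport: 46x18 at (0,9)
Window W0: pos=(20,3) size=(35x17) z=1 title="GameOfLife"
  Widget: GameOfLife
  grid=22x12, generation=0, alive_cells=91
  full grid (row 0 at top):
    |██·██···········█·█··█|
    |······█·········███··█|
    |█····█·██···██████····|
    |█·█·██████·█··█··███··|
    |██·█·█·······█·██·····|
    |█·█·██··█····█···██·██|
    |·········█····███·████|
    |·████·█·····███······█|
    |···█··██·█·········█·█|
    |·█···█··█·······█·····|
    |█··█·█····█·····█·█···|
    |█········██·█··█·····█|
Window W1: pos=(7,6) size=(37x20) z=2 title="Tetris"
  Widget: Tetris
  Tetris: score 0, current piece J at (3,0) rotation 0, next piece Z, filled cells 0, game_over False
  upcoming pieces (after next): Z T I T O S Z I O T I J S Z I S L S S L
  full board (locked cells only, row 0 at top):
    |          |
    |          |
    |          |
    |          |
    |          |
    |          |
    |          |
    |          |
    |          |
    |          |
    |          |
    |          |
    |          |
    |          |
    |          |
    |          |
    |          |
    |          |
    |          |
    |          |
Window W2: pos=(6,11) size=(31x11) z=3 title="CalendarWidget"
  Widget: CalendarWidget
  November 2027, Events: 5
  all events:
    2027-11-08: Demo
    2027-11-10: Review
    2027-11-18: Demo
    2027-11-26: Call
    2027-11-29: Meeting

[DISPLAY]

       ┃          │Next:                   ┃  
       ┃          │▓▓                      ┃  
      ┏━━━━━━━━━━━━━━━━━━━━━━━━━━━━━┓      ┃  
      ┃ CalendarWidget              ┃      ┃  
      ┠─────────────────────────────┨      ┃  
      ┃        November 2027        ┃      ┃  
      ┃Mo Tu We Th Fr Sa Su         ┃      ┃  
      ┃ 1  2  3  4  5  6  7         ┃      ┃  
      ┃ 8*  9 10* 11 12 13 14       ┃      ┃  
      ┃15 16 17 18* 19 20 21        ┃      ┃  
      ┃22 23 24 25 26* 27 28        ┃      ┃━━
      ┃29* 30                       ┃      ┃  
      ┗━━━━━━━━━━━━━━━━━━━━━━━━━━━━━┛      ┃  
       ┃          │                        ┃  
       ┃          │                        ┃  
       ┃          │                        ┃  
       ┗━━━━━━━━━━━━━━━━━━━━━━━━━━━━━━━━━━━┛  
                                              


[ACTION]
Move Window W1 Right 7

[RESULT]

              ┃          │Next:               
              ┃          │▓▓                  
      ┏━━━━━━━━━━━━━━━━━━━━━━━━━━━━━┓         
      ┃ CalendarWidget              ┃         
      ┠─────────────────────────────┨         
      ┃        November 2027        ┃         
      ┃Mo Tu We Th Fr Sa Su         ┃         
      ┃ 1  2  3  4  5  6  7         ┃         
      ┃ 8*  9 10* 11 12 13 14       ┃         
      ┃15 16 17 18* 19 20 21        ┃         
      ┃22 23 24 25 26* 27 28        ┃         
      ┃29* 30                       ┃         
      ┗━━━━━━━━━━━━━━━━━━━━━━━━━━━━━┛         
              ┃          │                    
              ┃          │                    
              ┃          │                    
              ┗━━━━━━━━━━━━━━━━━━━━━━━━━━━━━━━
                                              


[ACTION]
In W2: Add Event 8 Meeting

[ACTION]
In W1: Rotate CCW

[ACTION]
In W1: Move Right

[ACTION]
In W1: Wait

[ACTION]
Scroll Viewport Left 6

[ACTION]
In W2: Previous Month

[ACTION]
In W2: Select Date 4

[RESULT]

              ┃          │Next:               
              ┃          │▓▓                  
      ┏━━━━━━━━━━━━━━━━━━━━━━━━━━━━━┓         
      ┃ CalendarWidget              ┃         
      ┠─────────────────────────────┨         
      ┃         October 2027        ┃         
      ┃Mo Tu We Th Fr Sa Su         ┃         
      ┃             1  2  3         ┃         
      ┃[ 4]  5  6  7  8  9 10       ┃         
      ┃11 12 13 14 15 16 17         ┃         
      ┃18 19 20 21 22 23 24         ┃         
      ┃25 26 27 28 29 30 31         ┃         
      ┗━━━━━━━━━━━━━━━━━━━━━━━━━━━━━┛         
              ┃          │                    
              ┃          │                    
              ┃          │                    
              ┗━━━━━━━━━━━━━━━━━━━━━━━━━━━━━━━
                                              


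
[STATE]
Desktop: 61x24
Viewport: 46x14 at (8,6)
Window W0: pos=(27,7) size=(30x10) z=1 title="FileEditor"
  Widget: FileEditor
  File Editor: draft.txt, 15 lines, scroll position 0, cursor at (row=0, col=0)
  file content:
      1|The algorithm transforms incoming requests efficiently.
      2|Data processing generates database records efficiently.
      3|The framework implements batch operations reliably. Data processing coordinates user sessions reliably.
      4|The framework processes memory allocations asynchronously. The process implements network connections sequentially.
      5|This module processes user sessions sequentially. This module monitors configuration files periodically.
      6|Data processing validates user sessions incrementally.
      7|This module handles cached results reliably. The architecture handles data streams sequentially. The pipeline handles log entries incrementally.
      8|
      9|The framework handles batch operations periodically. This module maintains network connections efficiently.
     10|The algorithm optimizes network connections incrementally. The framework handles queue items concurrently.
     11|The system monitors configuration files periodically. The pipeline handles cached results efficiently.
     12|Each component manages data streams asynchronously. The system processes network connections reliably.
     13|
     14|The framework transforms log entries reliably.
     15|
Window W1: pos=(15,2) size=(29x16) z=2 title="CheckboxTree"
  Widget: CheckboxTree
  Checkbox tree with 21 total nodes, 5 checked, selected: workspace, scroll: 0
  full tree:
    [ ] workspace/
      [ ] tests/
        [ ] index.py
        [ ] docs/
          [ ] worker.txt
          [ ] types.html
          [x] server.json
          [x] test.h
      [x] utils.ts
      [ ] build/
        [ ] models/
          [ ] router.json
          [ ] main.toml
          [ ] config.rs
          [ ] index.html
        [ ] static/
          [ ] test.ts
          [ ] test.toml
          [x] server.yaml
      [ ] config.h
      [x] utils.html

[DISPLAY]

       ┃   [-] tests/              ┃          
       ┃     [ ] index.py          ┃━━━━━━━━━━
       ┃     [-] docs/             ┃          
       ┃       [ ] worker.txt      ┃──────────
       ┃       [ ] types.html      ┃ansforms i
       ┃       [x] server.json     ┃generates 
       ┃       [x] test.h          ┃plements b
       ┃   [x] utils.ts            ┃ocesses me
       ┃   [-] build/              ┃esses user
       ┃     [ ] models/           ┃validates 
       ┃       [ ] router.json     ┃━━━━━━━━━━
       ┗━━━━━━━━━━━━━━━━━━━━━━━━━━━┛          
                                              
                                              


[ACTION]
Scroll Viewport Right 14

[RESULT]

┃   [-] tests/              ┃                 
┃     [ ] index.py          ┃━━━━━━━━━━━━┓    
┃     [-] docs/             ┃            ┃    
┃       [ ] worker.txt      ┃────────────┨    
┃       [ ] types.html      ┃ansforms in▲┃    
┃       [x] server.json     ┃generates d█┃    
┃       [x] test.h          ┃plements ba░┃    
┃   [x] utils.ts            ┃ocesses mem░┃    
┃   [-] build/              ┃esses user ░┃    
┃     [ ] models/           ┃validates u▼┃    
┃       [ ] router.json     ┃━━━━━━━━━━━━┛    
┗━━━━━━━━━━━━━━━━━━━━━━━━━━━┛                 
                                              
                                              


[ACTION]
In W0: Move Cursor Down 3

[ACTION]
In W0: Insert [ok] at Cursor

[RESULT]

┃   [-] tests/              ┃                 
┃     [ ] index.py          ┃━━━━━━━━━━━━┓    
┃     [-] docs/             ┃            ┃    
┃       [ ] worker.txt      ┃────────────┨    
┃       [ ] types.html      ┃ansforms in▲┃    
┃       [x] server.json     ┃generates d█┃    
┃       [x] test.h          ┃plements ba░┃    
┃   [x] utils.ts            ┃processes m░┃    
┃   [-] build/              ┃esses user ░┃    
┃     [ ] models/           ┃validates u▼┃    
┃       [ ] router.json     ┃━━━━━━━━━━━━┛    
┗━━━━━━━━━━━━━━━━━━━━━━━━━━━┛                 
                                              
                                              


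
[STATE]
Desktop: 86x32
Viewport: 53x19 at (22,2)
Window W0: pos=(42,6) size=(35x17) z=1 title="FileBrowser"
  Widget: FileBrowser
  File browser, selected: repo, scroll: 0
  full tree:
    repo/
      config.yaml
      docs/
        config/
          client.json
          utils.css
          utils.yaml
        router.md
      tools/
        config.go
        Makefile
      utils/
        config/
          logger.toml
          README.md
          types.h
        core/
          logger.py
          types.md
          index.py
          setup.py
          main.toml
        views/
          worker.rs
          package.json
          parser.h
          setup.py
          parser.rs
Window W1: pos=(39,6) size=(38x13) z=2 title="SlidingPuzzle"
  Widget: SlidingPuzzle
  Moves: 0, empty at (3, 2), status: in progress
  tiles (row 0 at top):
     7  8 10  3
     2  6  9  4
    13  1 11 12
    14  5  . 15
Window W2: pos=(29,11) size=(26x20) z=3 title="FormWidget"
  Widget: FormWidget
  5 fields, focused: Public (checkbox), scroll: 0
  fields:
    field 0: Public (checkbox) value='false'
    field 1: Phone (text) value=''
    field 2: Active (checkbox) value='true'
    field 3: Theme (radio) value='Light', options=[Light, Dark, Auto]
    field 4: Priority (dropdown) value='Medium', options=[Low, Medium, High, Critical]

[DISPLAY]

                                                     
                                                     
                                                     
                                                     
                 ┏━━━━━━━━━━━━━━━━━━━━━━━━━━━━━━━━━━━
                 ┃ SlidingPuzzle                     
                 ┠───────────────────────────────────
                 ┃┌────┬────┬────┬────┐              
                 ┃│  7 │  8 │ 10 │  3 │              
       ┏━━━━━━━━━━━━━━━━━━━━━━━━┓┼────┤              
       ┃ FormWidget             ┃│  4 │              
       ┠────────────────────────┨┼────┤              
       ┃> Public:     [ ]       ┃│ 12 │              
       ┃  Phone:      [        ]┃┼────┤              
       ┃  Active:     [x]       ┃│ 15 │              
       ┃  Theme:      (●) Light ┃┴────┘              
       ┃  Priority:   [Medium ▼]┃━━━━━━━━━━━━━━━━━━━━
       ┃                        ┃                    
       ┃                        ┃                    


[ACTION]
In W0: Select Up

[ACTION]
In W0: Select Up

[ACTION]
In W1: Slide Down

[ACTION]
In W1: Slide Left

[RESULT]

                                                     
                                                     
                                                     
                                                     
                 ┏━━━━━━━━━━━━━━━━━━━━━━━━━━━━━━━━━━━
                 ┃ SlidingPuzzle                     
                 ┠───────────────────────────────────
                 ┃┌────┬────┬────┬────┐              
                 ┃│  7 │  8 │ 10 │  3 │              
       ┏━━━━━━━━━━━━━━━━━━━━━━━━┓┼────┤              
       ┃ FormWidget             ┃│  4 │              
       ┠────────────────────────┨┼────┤              
       ┃> Public:     [ ]       ┃│    │              
       ┃  Phone:      [        ]┃┼────┤              
       ┃  Active:     [x]       ┃│ 15 │              
       ┃  Theme:      (●) Light ┃┴────┘              
       ┃  Priority:   [Medium ▼]┃━━━━━━━━━━━━━━━━━━━━
       ┃                        ┃                    
       ┃                        ┃                    


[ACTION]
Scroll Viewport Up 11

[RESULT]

                                                     
                                                     
                                                     
                                                     
                                                     
                                                     
                 ┏━━━━━━━━━━━━━━━━━━━━━━━━━━━━━━━━━━━
                 ┃ SlidingPuzzle                     
                 ┠───────────────────────────────────
                 ┃┌────┬────┬────┬────┐              
                 ┃│  7 │  8 │ 10 │  3 │              
       ┏━━━━━━━━━━━━━━━━━━━━━━━━┓┼────┤              
       ┃ FormWidget             ┃│  4 │              
       ┠────────────────────────┨┼────┤              
       ┃> Public:     [ ]       ┃│    │              
       ┃  Phone:      [        ]┃┼────┤              
       ┃  Active:     [x]       ┃│ 15 │              
       ┃  Theme:      (●) Light ┃┴────┘              
       ┃  Priority:   [Medium ▼]┃━━━━━━━━━━━━━━━━━━━━


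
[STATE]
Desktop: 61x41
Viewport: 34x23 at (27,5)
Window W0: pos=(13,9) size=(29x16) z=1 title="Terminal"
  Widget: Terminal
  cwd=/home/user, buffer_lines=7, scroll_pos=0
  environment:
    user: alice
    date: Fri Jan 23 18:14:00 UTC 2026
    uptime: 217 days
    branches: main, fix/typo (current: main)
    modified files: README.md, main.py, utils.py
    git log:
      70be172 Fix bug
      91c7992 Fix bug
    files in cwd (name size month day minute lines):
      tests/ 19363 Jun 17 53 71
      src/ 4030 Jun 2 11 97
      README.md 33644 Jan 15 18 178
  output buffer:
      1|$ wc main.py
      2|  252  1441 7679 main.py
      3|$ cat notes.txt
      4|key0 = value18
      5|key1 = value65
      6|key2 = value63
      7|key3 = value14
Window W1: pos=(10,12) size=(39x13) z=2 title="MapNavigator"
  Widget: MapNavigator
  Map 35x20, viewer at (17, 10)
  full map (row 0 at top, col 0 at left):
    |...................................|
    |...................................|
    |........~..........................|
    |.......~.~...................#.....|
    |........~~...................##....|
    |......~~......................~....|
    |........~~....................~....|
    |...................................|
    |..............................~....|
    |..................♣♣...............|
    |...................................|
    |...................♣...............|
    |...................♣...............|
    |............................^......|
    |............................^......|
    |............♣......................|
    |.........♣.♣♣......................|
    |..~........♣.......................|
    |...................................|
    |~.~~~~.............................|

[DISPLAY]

                                  
                                  
                                  
                                  
━━━━━━━━━━━━━━┓                   
              ┃                   
──────────────┨                   
━━━━━━━━━━━━━━━━━━━━━┓            
                     ┃            
─────────────────────┨            
...............~.... ┃            
.................... ┃            
...............~.... ┃            
...♣♣............... ┃            
..@................. ┃            
....♣............... ┃            
....♣............... ┃            
.............^...... ┃            
.............^...... ┃            
━━━━━━━━━━━━━━━━━━━━━┛            
                                  
                                  
                                  


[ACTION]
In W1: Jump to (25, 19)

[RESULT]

                                  
                                  
                                  
                                  
━━━━━━━━━━━━━━┓                   
              ┃                   
──────────────┨                   
━━━━━━━━━━━━━━━━━━━━━┓            
                     ┃            
─────────────────────┨            
............         ┃            
............         ┃            
............         ┃            
............         ┃            
..@.........         ┃            
                     ┃            
                     ┃            
                     ┃            
                     ┃            
━━━━━━━━━━━━━━━━━━━━━┛            
                                  
                                  
                                  


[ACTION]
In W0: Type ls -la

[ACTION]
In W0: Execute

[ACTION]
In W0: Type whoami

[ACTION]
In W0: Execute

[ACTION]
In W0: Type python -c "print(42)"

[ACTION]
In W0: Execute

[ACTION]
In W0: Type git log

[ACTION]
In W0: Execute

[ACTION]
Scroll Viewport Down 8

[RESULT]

                     ┃            
─────────────────────┨            
............         ┃            
............         ┃            
............         ┃            
............         ┃            
..@.........         ┃            
                     ┃            
                     ┃            
                     ┃            
                     ┃            
━━━━━━━━━━━━━━━━━━━━━┛            
                                  
                                  
                                  
                                  
                                  
                                  
                                  
                                  
                                  
                                  
                                  
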